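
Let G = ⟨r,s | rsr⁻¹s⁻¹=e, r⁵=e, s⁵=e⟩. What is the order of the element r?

Compute successive powers until reaching e:
  r¹ = r, r² = r², r³ = r³, r⁴ = r⁴, r⁵ = e.
The smallest positive k with rᵏ = e is 5.

Answer: 5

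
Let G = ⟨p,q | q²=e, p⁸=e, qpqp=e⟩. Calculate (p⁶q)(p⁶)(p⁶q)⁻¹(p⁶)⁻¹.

[(p⁶q), (p⁶)] = (p⁶q)·(p⁶)·(p⁶q)⁻¹·(p⁶)⁻¹.
  (p⁶q) · (p⁶) = q
  q · (p⁶q) = p²
  (p²) · (p²) = p⁴

Answer: p⁴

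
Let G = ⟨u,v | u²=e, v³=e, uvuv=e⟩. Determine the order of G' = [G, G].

G' = [G, G] is generated by all commutators. The generator-pair commutators are: [u, v] = v.
The subgroup they normally generate is {e, v, v²}, of order 3.
Check: |G/G'| = 6/3 = 2 is the order of the abelianisation.

Answer: 3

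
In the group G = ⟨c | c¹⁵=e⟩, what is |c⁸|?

Compute successive powers until reaching e:
  (c⁸)¹ = c⁸, (c⁸)² = c, (c⁸)³ = c⁹, (c⁸)⁴ = c², (c⁸)⁵ = c¹⁰, (c⁸)⁶ = c³, (c⁸)⁷ = c¹¹, (c⁸)⁸ = c⁴, (c⁸)⁹ = c¹², (c⁸)¹⁰ = c⁵, (c⁸)¹¹ = c¹³, (c⁸)¹² = c⁶, (c⁸)¹³ = c¹⁴, (c⁸)¹⁴ = c⁷, (c⁸)¹⁵ = e.
The smallest positive k with (c⁸)ᵏ = e is 15.

Answer: 15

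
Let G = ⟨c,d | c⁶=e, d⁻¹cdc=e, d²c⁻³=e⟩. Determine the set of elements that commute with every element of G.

An element z ∈ Z(G) iff z commutes with every generator.
For example c³ is central: (c³)·c = c⁴ = c·(c³); (c³)·d = d⁻¹ = d·(c³).
Whereas c ∉ Z(G) since c·d = cd ≠ c²d⁻¹ = d·c.
Checking each of the 12 elements this way gives Z(G) = {e, c³}, of order 2.

Answer: {e, c³}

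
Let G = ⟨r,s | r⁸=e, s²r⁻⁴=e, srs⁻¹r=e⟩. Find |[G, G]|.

G' = [G, G] is generated by all commutators. The generator-pair commutators are: [r, s] = r².
The subgroup they normally generate is {e, r², r⁴, r⁶}, of order 4.
Check: |G/G'| = 16/4 = 4 is the order of the abelianisation.

Answer: 4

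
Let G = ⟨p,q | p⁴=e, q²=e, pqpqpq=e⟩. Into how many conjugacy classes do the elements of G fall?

The conjugacy classes (representative and size) are:
  [e] (size 1), [p³] (size 6), [p²qp²q] (size 3), [pqp³] (size 6), [qp³] (size 8).
Class equation: 1 + 6 + 3 + 6 + 8 = 24 = |G|. So G has 5 conjugacy classes.

Answer: 5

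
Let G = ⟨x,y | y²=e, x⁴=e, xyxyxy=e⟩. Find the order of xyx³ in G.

Compute successive powers until reaching e:
  (xyx³)¹ = xyx³, (xyx³)² = e.
The smallest positive k with (xyx³)ᵏ = e is 2.

Answer: 2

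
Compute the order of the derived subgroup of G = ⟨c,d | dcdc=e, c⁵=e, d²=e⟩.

G' = [G, G] is generated by all commutators. The generator-pair commutators are: [c, d] = c².
The subgroup they normally generate is {e, c, c², c³, c⁴}, of order 5.
Check: |G/G'| = 10/5 = 2 is the order of the abelianisation.

Answer: 5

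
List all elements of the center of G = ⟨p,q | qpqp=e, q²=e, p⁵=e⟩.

An element z ∈ Z(G) iff z commutes with every generator.
For example e is central: e·p = p = p·e; e·q = q = q·e.
Whereas p ∉ Z(G) since p·q = pq ≠ p⁴q = q·p.
Checking each of the 10 elements this way gives Z(G) = {e}, of order 1.

Answer: {e}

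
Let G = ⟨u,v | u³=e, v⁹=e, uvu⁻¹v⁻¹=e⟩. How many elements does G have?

Enumerate words in the generators, reducing via the relations: the distinct elements are
  {e, u, v, uv, u², v², v³, v⁴, v⁵, v⁶, v⁷, v⁸, uv², uv³, uv⁴, uv⁵, uv⁶, uv⁷, uv⁸, u²v, u²v², u²v³, u²v⁴, u²v⁵, u²v⁶, u²v⁷, u²v⁸}.
No further products give new elements, so |G| = 27.

Answer: 27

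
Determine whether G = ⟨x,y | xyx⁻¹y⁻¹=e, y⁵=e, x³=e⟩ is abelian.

Each pair of generators commutes: x·y = xy = y·x. Since the generators pairwise commute, every element of G commutes with every other, so G is abelian.

Answer: Yes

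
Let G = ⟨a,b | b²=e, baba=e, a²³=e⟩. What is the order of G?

Enumerate words in the generators, reducing via the relations: the distinct elements are
  {a, b, e, ab, a², a³, a⁴, a⁵, a⁶, a⁷, a⁸, a⁹, a²b, a²², a²¹, a²⁰, a³b, a¹², a¹³, a¹¹, a¹⁰, a¹⁴, a¹⁵, a¹⁶, a¹⁷, a¹⁸, a¹⁹, a⁴b, a⁵b, a⁶b, a⁷b, a⁸b, a⁹b, a²²b, a²¹b, a²⁰b, a¹²b, a¹³b, a¹¹b, a¹⁰b, a¹⁴b, a¹⁵b, a¹⁶b, a¹⁷b, a¹⁸b, a¹⁹b}.
No further products give new elements, so |G| = 46.

Answer: 46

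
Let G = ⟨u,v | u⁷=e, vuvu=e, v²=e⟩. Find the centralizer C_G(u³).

⟨u³⟩ ⊆ C_G(u³) since powers of u³ commute with u³; so |C_G(u³)| ≥ |⟨u³⟩| = 7.
By orbit–stabilizer, |C_G(u³)| = |G| / |conj. class of u³| = 14 / 2 = 7.
The 7 elements commuting with u³ are {e, u, u², u³, u⁴, u⁵, u⁶}.

Answer: {e, u, u², u³, u⁴, u⁵, u⁶}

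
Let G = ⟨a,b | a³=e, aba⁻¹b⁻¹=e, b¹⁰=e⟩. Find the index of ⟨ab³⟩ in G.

First find ord(ab³) by computing successive powers:
  (ab³)¹ = ab³, (ab³)² = a²b⁶, (ab³)³ = b⁹, (ab³)⁴ = ab², (ab³)⁵ = a²b⁵, (ab³)⁶ = b⁸, (ab³)⁷ = ab, (ab³)⁸ = a²b⁴, (ab³)⁹ = b⁷, (ab³)¹⁰ = a, (ab³)¹¹ = a²b³, (ab³)¹² = b⁶, (ab³)¹³ = ab⁹, (ab³)¹⁴ = a²b², (ab³)¹⁵ = b⁵, (ab³)¹⁶ = ab⁸, (ab³)¹⁷ = a²b, (ab³)¹⁸ = b⁴, (ab³)¹⁹ = ab⁷, (ab³)²⁰ = a², (ab³)²¹ = b³, (ab³)²² = ab⁶, (ab³)²³ = a²b⁹, (ab³)²⁴ = b², (ab³)²⁵ = ab⁵, (ab³)²⁶ = a²b⁸, (ab³)²⁷ = b, (ab³)²⁸ = ab⁴, (ab³)²⁹ = a²b⁷, (ab³)³⁰ = e.
So |⟨ab³⟩| = ord(ab³) = 30. With |G| = 30, by Lagrange [G : ⟨ab³⟩] = 30/30 = 1.

Answer: 1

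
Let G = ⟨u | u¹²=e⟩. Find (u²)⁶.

Compute successive powers of (u²), reducing at each step:
  (u²)²: (u²) · u² = u⁴
  (u²)³: (u⁴) · u² = u⁶
  (u²)⁴: (u⁶) · u² = u⁸
  (u²)⁵: (u⁸) · u² = u¹⁰
  (u²)⁶: (u¹⁰) · u² = e

Answer: e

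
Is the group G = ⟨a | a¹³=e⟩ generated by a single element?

|G| = 13. The element a has order 13 (its powers give 13 distinct elements), so ⟨a⟩ = G and G is cyclic.

Answer: Yes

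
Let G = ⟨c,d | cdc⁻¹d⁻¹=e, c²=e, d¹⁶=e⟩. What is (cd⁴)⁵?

Compute successive powers of (cd⁴), reducing at each step:
  (cd⁴)²: (cd⁴) · c = d⁴;   (d⁴) · d⁴ = d⁸
  (cd⁴)³: (d⁸) · c = cd⁸;   (cd⁸) · d⁴ = cd¹²
  (cd⁴)⁴: (cd¹²) · c = d¹²;   (d¹²) · d⁴ = e
  (cd⁴)⁵: e · c = c;   c · d⁴ = cd⁴

Answer: cd⁴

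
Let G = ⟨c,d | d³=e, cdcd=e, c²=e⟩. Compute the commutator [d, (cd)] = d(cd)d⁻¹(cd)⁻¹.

[d, (cd)] = d·(cd)·d⁻¹·(cd)⁻¹.
  d · (cd) = c
  c · (d²) = cd²
  (cd²) · (cd) = d²

Answer: d²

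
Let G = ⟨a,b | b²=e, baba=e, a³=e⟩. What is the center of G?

An element z ∈ Z(G) iff z commutes with every generator.
For example e is central: e·a = a = a·e; e·b = b = b·e.
Whereas a ∉ Z(G) since a·b = ab ≠ a²b = b·a.
Checking each of the 6 elements this way gives Z(G) = {e}, of order 1.

Answer: {e}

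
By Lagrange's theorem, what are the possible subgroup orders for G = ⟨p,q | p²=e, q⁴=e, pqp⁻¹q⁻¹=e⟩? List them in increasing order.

|G| = 8 = 2³. By Lagrange's theorem the order of any subgroup divides 8; the divisors of 8 are 1, 2, 4, 8.

Answer: 1, 2, 4, 8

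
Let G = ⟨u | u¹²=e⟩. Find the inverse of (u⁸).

The order of (u⁸) is 3 (smallest k with (u⁸)ᵏ = e), so (u⁸)⁻¹ = (u⁸)² = u⁴.
Check: (u⁸) · (u⁴) → (u⁸) · u⁴ = e, giving e as required.

Answer: u⁴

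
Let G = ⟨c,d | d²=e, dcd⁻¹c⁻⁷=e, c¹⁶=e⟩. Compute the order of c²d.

Compute successive powers until reaching e:
  (c²d)¹ = c²d, (c²d)² = e.
The smallest positive k with (c²d)ᵏ = e is 2.

Answer: 2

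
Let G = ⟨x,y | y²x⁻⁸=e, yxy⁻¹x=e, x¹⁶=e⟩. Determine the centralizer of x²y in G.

⟨x²y⟩ ⊆ C_G(x²y) since powers of x²y commute with x²y; so |C_G(x²y)| ≥ |⟨x²y⟩| = 4.
By orbit–stabilizer, |C_G(x²y)| = |G| / |conj. class of x²y| = 32 / 8 = 4.
The 4 elements commuting with x²y are {e, x⁸, x²y, x²y⁻¹}.

Answer: {e, x⁸, x²y, x²y⁻¹}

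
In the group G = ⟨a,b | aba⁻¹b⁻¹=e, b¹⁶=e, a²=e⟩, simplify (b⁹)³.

Compute successive powers of (b⁹), reducing at each step:
  (b⁹)²: (b⁹) · b⁹ = b²
  (b⁹)³: (b²) · b⁹ = b¹¹

Answer: b¹¹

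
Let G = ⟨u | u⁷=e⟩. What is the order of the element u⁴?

Compute successive powers until reaching e:
  (u⁴)¹ = u⁴, (u⁴)² = u, (u⁴)³ = u⁵, (u⁴)⁴ = u², (u⁴)⁵ = u⁶, (u⁴)⁶ = u³, (u⁴)⁷ = e.
The smallest positive k with (u⁴)ᵏ = e is 7.

Answer: 7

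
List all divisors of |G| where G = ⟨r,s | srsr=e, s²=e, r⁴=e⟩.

|G| = 8 = 2³. By Lagrange's theorem the order of any subgroup divides 8; the divisors of 8 are 1, 2, 4, 8.

Answer: 1, 2, 4, 8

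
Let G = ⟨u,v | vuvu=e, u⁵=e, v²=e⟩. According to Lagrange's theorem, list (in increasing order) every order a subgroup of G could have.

|G| = 10 = 2 · 5. By Lagrange's theorem the order of any subgroup divides 10; the divisors of 10 are 1, 2, 5, 10.

Answer: 1, 2, 5, 10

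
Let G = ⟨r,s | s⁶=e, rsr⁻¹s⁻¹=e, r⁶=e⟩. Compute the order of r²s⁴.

Compute successive powers until reaching e:
  (r²s⁴)¹ = r²s⁴, (r²s⁴)² = r⁴s², (r²s⁴)³ = e.
The smallest positive k with (r²s⁴)ᵏ = e is 3.

Answer: 3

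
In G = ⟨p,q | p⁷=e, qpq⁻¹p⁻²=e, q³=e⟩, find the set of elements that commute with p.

⟨p⟩ ⊆ C_G(p) since powers of p commute with p; so |C_G(p)| ≥ |⟨p⟩| = 7.
By orbit–stabilizer, |C_G(p)| = |G| / |conj. class of p| = 21 / 3 = 7.
The 7 elements commuting with p are {e, p, p², p³, p⁴, p⁵, p⁶}.

Answer: {e, p, p², p³, p⁴, p⁵, p⁶}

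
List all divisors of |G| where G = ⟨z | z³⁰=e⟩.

|G| = 30 = 2 · 3 · 5. By Lagrange's theorem the order of any subgroup divides 30; the divisors of 30 are 1, 2, 3, 5, 6, 10, 15, 30.

Answer: 1, 2, 3, 5, 6, 10, 15, 30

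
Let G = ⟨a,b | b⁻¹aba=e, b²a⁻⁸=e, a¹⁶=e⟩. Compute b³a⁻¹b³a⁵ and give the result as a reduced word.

Multiply left to right, reducing at each step:
  (b⁻¹) · a⁻¹ = ab⁻¹
  (ab⁻¹) · b³ = a⁹
  (a⁹) · a⁵ = a¹⁴

Answer: a¹⁴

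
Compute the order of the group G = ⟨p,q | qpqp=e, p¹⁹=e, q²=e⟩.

Enumerate words in the generators, reducing via the relations: the distinct elements are
  {e, p, q, pq, p², p³, p⁴, p⁵, p⁶, p⁷, p⁸, p⁹, p²q, p³q, p¹², p¹³, p¹¹, p¹⁰, p¹⁴, p¹⁵, p¹⁶, p¹⁷, p¹⁸, p⁴q, p⁵q, p⁶q, p⁷q, p⁸q, p⁹q, p¹²q, p¹³q, p¹¹q, p¹⁰q, p¹⁴q, p¹⁵q, p¹⁶q, p¹⁷q, p¹⁸q}.
No further products give new elements, so |G| = 38.

Answer: 38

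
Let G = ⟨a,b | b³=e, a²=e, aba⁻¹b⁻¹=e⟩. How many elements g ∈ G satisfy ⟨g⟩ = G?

G is cyclic of order 6. An element generates G iff its order is 6, and a cyclic group of order 6 has exactly φ(6) = 2 such elements.

Answer: 2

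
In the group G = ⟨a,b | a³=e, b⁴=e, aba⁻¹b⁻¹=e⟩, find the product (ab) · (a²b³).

Compute (ab) · (a²b³) by multiplying left to right and reducing via the relations at each step:
  (ab) · a² = b
  b · b³ = e

Answer: e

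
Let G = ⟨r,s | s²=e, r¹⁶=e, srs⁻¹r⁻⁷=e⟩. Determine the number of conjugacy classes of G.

The conjugacy classes (representative and size) are:
  [e] (size 1), [r] (size 2), [r¹⁴] (size 2), [r³] (size 2), [r⁴] (size 2), [r¹⁰] (size 2), [r⁸] (size 1), [r⁹] (size 2), [r¹¹] (size 2), [r¹⁰s] (size 8), [rs] (size 8).
Class equation: 1 + 2 + 2 + 2 + 2 + 2 + 1 + 2 + 2 + 8 + 8 = 32 = |G|. So G has 11 conjugacy classes.

Answer: 11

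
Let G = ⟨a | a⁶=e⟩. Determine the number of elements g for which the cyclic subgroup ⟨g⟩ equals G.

G is cyclic of order 6. An element generates G iff its order is 6, and a cyclic group of order 6 has exactly φ(6) = 2 such elements.

Answer: 2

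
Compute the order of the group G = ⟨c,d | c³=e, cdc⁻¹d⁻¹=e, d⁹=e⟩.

Enumerate words in the generators, reducing via the relations: the distinct elements are
  {c, d, e, cd, c², d², d³, d⁴, d⁵, d⁶, d⁷, d⁸, cd², cd³, cd⁴, cd⁵, cd⁶, cd⁷, cd⁸, c²d, c²d², c²d³, c²d⁴, c²d⁵, c²d⁶, c²d⁷, c²d⁸}.
No further products give new elements, so |G| = 27.

Answer: 27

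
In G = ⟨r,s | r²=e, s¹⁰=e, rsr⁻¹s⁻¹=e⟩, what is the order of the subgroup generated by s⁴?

|⟨s⁴⟩| equals the order of s⁴. Compute successive powers until reaching e:
  (s⁴)¹ = s⁴, (s⁴)² = s⁸, (s⁴)³ = s², (s⁴)⁴ = s⁶, (s⁴)⁵ = e.
The smallest positive k with (s⁴)ᵏ = e is 5, so |⟨s⁴⟩| = 5.

Answer: 5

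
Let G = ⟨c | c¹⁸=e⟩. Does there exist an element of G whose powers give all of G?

|G| = 18. The element c has order 18 (its powers give 18 distinct elements), so ⟨c⟩ = G and G is cyclic.

Answer: Yes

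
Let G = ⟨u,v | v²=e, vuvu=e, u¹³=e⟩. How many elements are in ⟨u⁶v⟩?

|⟨u⁶v⟩| equals the order of u⁶v. Compute successive powers until reaching e:
  (u⁶v)¹ = u⁶v, (u⁶v)² = e.
The smallest positive k with (u⁶v)ᵏ = e is 2, so |⟨u⁶v⟩| = 2.

Answer: 2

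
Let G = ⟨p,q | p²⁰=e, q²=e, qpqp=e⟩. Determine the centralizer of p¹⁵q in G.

⟨p¹⁵q⟩ ⊆ C_G(p¹⁵q) since powers of p¹⁵q commute with p¹⁵q; so |C_G(p¹⁵q)| ≥ |⟨p¹⁵q⟩| = 2.
By orbit–stabilizer, |C_G(p¹⁵q)| = |G| / |conj. class of p¹⁵q| = 40 / 10 = 4.
The 4 elements commuting with p¹⁵q are {e, p¹⁰, p⁵q, p¹⁵q}.

Answer: {e, p¹⁰, p⁵q, p¹⁵q}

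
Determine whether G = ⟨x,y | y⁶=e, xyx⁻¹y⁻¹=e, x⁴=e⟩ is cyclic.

|G| = 24, but the maximum element order in G is 12 < 24. No single element generates all of G, so G is not cyclic.

Answer: No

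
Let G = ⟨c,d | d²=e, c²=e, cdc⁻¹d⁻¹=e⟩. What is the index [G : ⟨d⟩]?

First find ord(d) by computing successive powers:
  d¹ = d, d² = e.
So |⟨d⟩| = ord(d) = 2. With |G| = 4, by Lagrange [G : ⟨d⟩] = 4/2 = 2.

Answer: 2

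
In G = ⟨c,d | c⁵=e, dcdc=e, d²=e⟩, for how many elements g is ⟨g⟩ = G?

⟨g⟩ = G would require ord(g) = |G| = 10, but the maximum element order in G is 5 < 10. So G is not cyclic and no single element generates it: the count is 0.

Answer: 0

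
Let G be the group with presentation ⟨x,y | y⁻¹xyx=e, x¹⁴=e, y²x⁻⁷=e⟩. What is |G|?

Enumerate words in the generators, reducing via the relations: the distinct elements are
  {e, x, y, xy, x², x³, x⁴, x⁵, x⁶, x⁷, x⁸, x⁹, x²y, x³y, x¹², x¹³, x¹¹, x¹⁰, x⁴y, x⁵y, x⁶y, y⁻¹, xy⁻¹, x²y⁻¹, x³y⁻¹, x⁴y⁻¹, x⁵y⁻¹, x⁶y⁻¹}.
No further products give new elements, so |G| = 28.

Answer: 28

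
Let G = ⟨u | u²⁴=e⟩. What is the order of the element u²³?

Compute successive powers until reaching e:
  (u²³)¹ = u²³, (u²³)² = u²², (u²³)³ = u²¹, (u²³)⁴ = u²⁰, (u²³)⁵ = u¹⁹, (u²³)⁶ = u¹⁸, (u²³)⁷ = u¹⁷, (u²³)⁸ = u¹⁶, (u²³)⁹ = u¹⁵, (u²³)¹⁰ = u¹⁴, (u²³)¹¹ = u¹³, (u²³)¹² = u¹², (u²³)¹³ = u¹¹, (u²³)¹⁴ = u¹⁰, (u²³)¹⁵ = u⁹, (u²³)¹⁶ = u⁸, (u²³)¹⁷ = u⁷, (u²³)¹⁸ = u⁶, (u²³)¹⁹ = u⁵, (u²³)²⁰ = u⁴, (u²³)²¹ = u³, (u²³)²² = u², (u²³)²³ = u, (u²³)²⁴ = e.
The smallest positive k with (u²³)ᵏ = e is 24.

Answer: 24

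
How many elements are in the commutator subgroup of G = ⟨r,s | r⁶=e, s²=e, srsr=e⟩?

G' = [G, G] is generated by all commutators. The generator-pair commutators are: [r, s] = r².
The subgroup they normally generate is {e, r², r⁴}, of order 3.
Check: |G/G'| = 12/3 = 4 is the order of the abelianisation.

Answer: 3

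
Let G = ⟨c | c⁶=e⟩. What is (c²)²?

Compute successive powers of (c²), reducing at each step:
  (c²)²: (c²) · c² = c⁴

Answer: c⁴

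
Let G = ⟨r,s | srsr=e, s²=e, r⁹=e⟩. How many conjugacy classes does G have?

The conjugacy classes (representative and size) are:
  [e] (size 1), [r⁸] (size 2), [r⁷] (size 2), [r⁶] (size 2), [r⁵] (size 2), [r⁴s] (size 9).
Class equation: 1 + 2 + 2 + 2 + 2 + 9 = 18 = |G|. So G has 6 conjugacy classes.

Answer: 6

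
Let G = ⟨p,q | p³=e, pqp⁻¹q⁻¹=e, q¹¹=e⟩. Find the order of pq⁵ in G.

Compute successive powers until reaching e:
  (pq⁵)¹ = pq⁵, (pq⁵)² = p²q¹⁰, (pq⁵)³ = q⁴, (pq⁵)⁴ = pq⁹, (pq⁵)⁵ = p²q³, (pq⁵)⁶ = q⁸, (pq⁵)⁷ = pq², (pq⁵)⁸ = p²q⁷, (pq⁵)⁹ = q, (pq⁵)¹⁰ = pq⁶, (pq⁵)¹¹ = p², (pq⁵)¹² = q⁵, (pq⁵)¹³ = pq¹⁰, (pq⁵)¹⁴ = p²q⁴, (pq⁵)¹⁵ = q⁹, (pq⁵)¹⁶ = pq³, (pq⁵)¹⁷ = p²q⁸, (pq⁵)¹⁸ = q², (pq⁵)¹⁹ = pq⁷, (pq⁵)²⁰ = p²q, (pq⁵)²¹ = q⁶, (pq⁵)²² = p, (pq⁵)²³ = p²q⁵, (pq⁵)²⁴ = q¹⁰, (pq⁵)²⁵ = pq⁴, (pq⁵)²⁶ = p²q⁹, (pq⁵)²⁷ = q³, (pq⁵)²⁸ = pq⁸, (pq⁵)²⁹ = p²q², (pq⁵)³⁰ = q⁷, (pq⁵)³¹ = pq, (pq⁵)³² = p²q⁶, (pq⁵)³³ = e.
The smallest positive k with (pq⁵)ᵏ = e is 33.

Answer: 33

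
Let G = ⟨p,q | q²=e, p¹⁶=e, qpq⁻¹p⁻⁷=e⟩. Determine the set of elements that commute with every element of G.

An element z ∈ Z(G) iff z commutes with every generator.
For example p⁸ is central: (p⁸)·p = p⁹ = p·(p⁸); (p⁸)·q = p⁸q = q·(p⁸).
Whereas p ∉ Z(G) since p·q = pq ≠ p⁷q = q·p.
Checking each of the 32 elements this way gives Z(G) = {e, p⁸}, of order 2.

Answer: {e, p⁸}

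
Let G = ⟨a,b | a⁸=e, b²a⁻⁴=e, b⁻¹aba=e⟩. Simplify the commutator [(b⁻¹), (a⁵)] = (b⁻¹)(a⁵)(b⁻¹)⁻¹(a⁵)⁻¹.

[(b⁻¹), (a⁵)] = (b⁻¹)·(a⁵)·(b⁻¹)⁻¹·(a⁵)⁻¹.
  (b⁻¹) · (a⁵) = a³b⁻¹
  (a³b⁻¹) · b = a³
  (a³) · (a³) = a⁶

Answer: a⁶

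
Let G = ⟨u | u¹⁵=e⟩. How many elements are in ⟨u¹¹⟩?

|⟨u¹¹⟩| equals the order of u¹¹. Compute successive powers until reaching e:
  (u¹¹)¹ = u¹¹, (u¹¹)² = u⁷, (u¹¹)³ = u³, (u¹¹)⁴ = u¹⁴, (u¹¹)⁵ = u¹⁰, (u¹¹)⁶ = u⁶, (u¹¹)⁷ = u², (u¹¹)⁸ = u¹³, (u¹¹)⁹ = u⁹, (u¹¹)¹⁰ = u⁵, (u¹¹)¹¹ = u, (u¹¹)¹² = u¹², (u¹¹)¹³ = u⁸, (u¹¹)¹⁴ = u⁴, (u¹¹)¹⁵ = e.
The smallest positive k with (u¹¹)ᵏ = e is 15, so |⟨u¹¹⟩| = 15.

Answer: 15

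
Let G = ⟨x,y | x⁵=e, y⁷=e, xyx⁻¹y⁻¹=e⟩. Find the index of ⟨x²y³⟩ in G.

First find ord(x²y³) by computing successive powers:
  (x²y³)¹ = x²y³, (x²y³)² = x⁴y⁶, (x²y³)³ = xy², (x²y³)⁴ = x³y⁵, (x²y³)⁵ = y, (x²y³)⁶ = x²y⁴, (x²y³)⁷ = x⁴, (x²y³)⁸ = xy³, (x²y³)⁹ = x³y⁶, (x²y³)¹⁰ = y², (x²y³)¹¹ = x²y⁵, (x²y³)¹² = x⁴y, (x²y³)¹³ = xy⁴, (x²y³)¹⁴ = x³, (x²y³)¹⁵ = y³, (x²y³)¹⁶ = x²y⁶, (x²y³)¹⁷ = x⁴y², (x²y³)¹⁸ = xy⁵, (x²y³)¹⁹ = x³y, (x²y³)²⁰ = y⁴, (x²y³)²¹ = x², (x²y³)²² = x⁴y³, (x²y³)²³ = xy⁶, (x²y³)²⁴ = x³y², (x²y³)²⁵ = y⁵, (x²y³)²⁶ = x²y, (x²y³)²⁷ = x⁴y⁴, (x²y³)²⁸ = x, (x²y³)²⁹ = x³y³, (x²y³)³⁰ = y⁶, (x²y³)³¹ = x²y², (x²y³)³² = x⁴y⁵, (x²y³)³³ = xy, (x²y³)³⁴ = x³y⁴, (x²y³)³⁵ = e.
So |⟨x²y³⟩| = ord(x²y³) = 35. With |G| = 35, by Lagrange [G : ⟨x²y³⟩] = 35/35 = 1.

Answer: 1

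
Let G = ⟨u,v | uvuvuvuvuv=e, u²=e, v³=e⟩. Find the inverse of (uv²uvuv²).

The order of (uv²uvuv²) is 3 (smallest k with (uv²uvuv²)ᵏ = e), so (uv²uvuv²)⁻¹ = (uv²uvuv²)² = vuv²uvu.
Check: (uv²uvuv²) · (vuv²uvu) → (uv²uvuv²) · v = uv²uvu;   (uv²uvu) · u = uv²uv;   (uv²uv) · v² = uv²u;   (uv²u) · u = uv²;   (uv²) · v = u;   u · u = e, giving e as required.

Answer: vuv²uvu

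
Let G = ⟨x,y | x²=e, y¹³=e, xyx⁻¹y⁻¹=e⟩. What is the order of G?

Enumerate words in the generators, reducing via the relations: the distinct elements are
  {e, x, y, xy, y², y³, y⁴, y⁵, y⁶, y⁷, y⁸, y⁹, xy², xy³, xy⁴, xy⁵, xy⁶, xy⁷, xy⁸, xy⁹, y¹², y¹¹, y¹⁰, xy¹², xy¹¹, xy¹⁰}.
No further products give new elements, so |G| = 26.

Answer: 26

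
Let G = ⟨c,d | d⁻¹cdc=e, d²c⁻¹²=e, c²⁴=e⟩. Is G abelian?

c·d = cd but d·c = c¹¹d⁻¹, so c·d ≠ d·c and G is not abelian.

Answer: No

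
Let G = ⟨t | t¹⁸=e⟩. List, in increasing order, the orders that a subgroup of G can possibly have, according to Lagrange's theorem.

|G| = 18 = 2 · 3². By Lagrange's theorem the order of any subgroup divides 18; the divisors of 18 are 1, 2, 3, 6, 9, 18.

Answer: 1, 2, 3, 6, 9, 18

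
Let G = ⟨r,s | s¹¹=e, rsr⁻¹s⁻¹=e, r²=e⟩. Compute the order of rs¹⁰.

Compute successive powers until reaching e:
  (rs¹⁰)¹ = rs¹⁰, (rs¹⁰)² = s⁹, (rs¹⁰)³ = rs⁸, (rs¹⁰)⁴ = s⁷, (rs¹⁰)⁵ = rs⁶, (rs¹⁰)⁶ = s⁵, (rs¹⁰)⁷ = rs⁴, (rs¹⁰)⁸ = s³, (rs¹⁰)⁹ = rs², (rs¹⁰)¹⁰ = s, (rs¹⁰)¹¹ = r, (rs¹⁰)¹² = s¹⁰, (rs¹⁰)¹³ = rs⁹, (rs¹⁰)¹⁴ = s⁸, (rs¹⁰)¹⁵ = rs⁷, (rs¹⁰)¹⁶ = s⁶, (rs¹⁰)¹⁷ = rs⁵, (rs¹⁰)¹⁸ = s⁴, (rs¹⁰)¹⁹ = rs³, (rs¹⁰)²⁰ = s², (rs¹⁰)²¹ = rs, (rs¹⁰)²² = e.
The smallest positive k with (rs¹⁰)ᵏ = e is 22.

Answer: 22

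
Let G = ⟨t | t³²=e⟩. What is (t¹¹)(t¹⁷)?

Compute (t¹¹) · (t¹⁷) by multiplying left to right and reducing via the relations at each step:
  (t¹¹) · t¹⁷ = t²⁸

Answer: t²⁸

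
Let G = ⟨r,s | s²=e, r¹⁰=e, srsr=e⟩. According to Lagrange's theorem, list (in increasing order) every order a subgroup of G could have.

|G| = 20 = 2² · 5. By Lagrange's theorem the order of any subgroup divides 20; the divisors of 20 are 1, 2, 4, 5, 10, 20.

Answer: 1, 2, 4, 5, 10, 20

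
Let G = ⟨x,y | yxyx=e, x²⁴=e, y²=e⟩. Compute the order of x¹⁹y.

Compute successive powers until reaching e:
  (x¹⁹y)¹ = x¹⁹y, (x¹⁹y)² = e.
The smallest positive k with (x¹⁹y)ᵏ = e is 2.

Answer: 2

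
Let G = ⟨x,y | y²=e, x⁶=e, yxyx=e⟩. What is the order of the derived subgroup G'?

G' = [G, G] is generated by all commutators. The generator-pair commutators are: [x, y] = x².
The subgroup they normally generate is {e, x², x⁴}, of order 3.
Check: |G/G'| = 12/3 = 4 is the order of the abelianisation.

Answer: 3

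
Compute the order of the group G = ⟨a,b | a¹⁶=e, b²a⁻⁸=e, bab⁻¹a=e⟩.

Enumerate words in the generators, reducing via the relations: the distinct elements are
  {a, b, e, ab, a², a³, a⁴, a⁵, a⁶, a⁷, a⁸, a⁹, a²b, a³b, a¹², a¹³, a¹¹, a¹⁰, a¹⁴, a¹⁵, a⁴b, a⁵b, a⁶b, a⁷b, b⁻¹, ab⁻¹, a²b⁻¹, a³b⁻¹, a⁴b⁻¹, a⁵b⁻¹, a⁶b⁻¹, a⁷b⁻¹}.
No further products give new elements, so |G| = 32.

Answer: 32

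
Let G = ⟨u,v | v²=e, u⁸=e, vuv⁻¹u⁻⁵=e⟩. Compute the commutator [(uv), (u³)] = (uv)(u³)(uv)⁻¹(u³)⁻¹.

[(uv), (u³)] = (uv)·(u³)·(uv)⁻¹·(u³)⁻¹.
  (uv) · (u³) = v
  v · (u³v) = u⁷
  (u⁷) · (u⁵) = u⁴

Answer: u⁴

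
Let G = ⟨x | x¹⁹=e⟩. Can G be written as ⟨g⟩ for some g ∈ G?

|G| = 19. The element x has order 19 (its powers give 19 distinct elements), so ⟨x⟩ = G and G is cyclic.

Answer: Yes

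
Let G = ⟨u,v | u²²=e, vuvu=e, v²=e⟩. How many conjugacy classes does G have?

The conjugacy classes (representative and size) are:
  [e] (size 1), [u] (size 2), [u²] (size 2), [u¹⁹] (size 2), [u⁴] (size 2), [u⁵] (size 2), [u⁶] (size 2), [u⁷] (size 2), [u⁸] (size 2), [u¹³] (size 2), [u¹⁰] (size 2), [u¹¹] (size 1), [u⁶v] (size 11), [uv] (size 11).
Class equation: 1 + 2 + 2 + 2 + 2 + 2 + 2 + 2 + 2 + 2 + 2 + 1 + 11 + 11 = 44 = |G|. So G has 14 conjugacy classes.

Answer: 14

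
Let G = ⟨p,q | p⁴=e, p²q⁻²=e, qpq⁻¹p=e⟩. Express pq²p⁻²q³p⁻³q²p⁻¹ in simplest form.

Multiply left to right, reducing at each step:
  p · q² = p³
  (p³) · p⁻² = p
  p · q³ = pq⁻¹
  (pq⁻¹) · p⁻³ = q⁻¹
  (q⁻¹) · q² = q
  q · p⁻¹ = pq

Answer: pq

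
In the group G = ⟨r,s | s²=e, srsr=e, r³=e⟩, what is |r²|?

Compute successive powers until reaching e:
  (r²)¹ = r², (r²)² = r, (r²)³ = e.
The smallest positive k with (r²)ᵏ = e is 3.

Answer: 3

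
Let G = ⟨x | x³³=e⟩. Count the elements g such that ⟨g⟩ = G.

G is cyclic of order 33. An element generates G iff its order is 33, and a cyclic group of order 33 has exactly φ(33) = 20 such elements.

Answer: 20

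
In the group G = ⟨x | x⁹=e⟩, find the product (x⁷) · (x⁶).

Compute (x⁷) · (x⁶) by multiplying left to right and reducing via the relations at each step:
  (x⁷) · x⁶ = x⁴

Answer: x⁴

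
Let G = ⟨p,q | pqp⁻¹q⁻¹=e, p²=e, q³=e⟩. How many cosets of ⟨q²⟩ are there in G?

First find ord(q²) by computing successive powers:
  (q²)¹ = q², (q²)² = q, (q²)³ = e.
So |⟨q²⟩| = ord(q²) = 3. With |G| = 6, by Lagrange [G : ⟨q²⟩] = 6/3 = 2.

Answer: 2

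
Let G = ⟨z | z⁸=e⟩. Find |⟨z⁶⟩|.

|⟨z⁶⟩| equals the order of z⁶. Compute successive powers until reaching e:
  (z⁶)¹ = z⁶, (z⁶)² = z⁴, (z⁶)³ = z², (z⁶)⁴ = e.
The smallest positive k with (z⁶)ᵏ = e is 4, so |⟨z⁶⟩| = 4.

Answer: 4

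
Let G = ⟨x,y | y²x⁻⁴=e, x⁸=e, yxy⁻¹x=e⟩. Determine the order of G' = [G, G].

G' = [G, G] is generated by all commutators. The generator-pair commutators are: [x, y] = x².
The subgroup they normally generate is {e, x², x⁴, x⁶}, of order 4.
Check: |G/G'| = 16/4 = 4 is the order of the abelianisation.

Answer: 4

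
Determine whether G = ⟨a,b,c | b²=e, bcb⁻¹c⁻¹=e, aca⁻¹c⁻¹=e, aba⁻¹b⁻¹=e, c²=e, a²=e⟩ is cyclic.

|G| = 8, but the maximum element order in G is 2 < 8. No single element generates all of G, so G is not cyclic.

Answer: No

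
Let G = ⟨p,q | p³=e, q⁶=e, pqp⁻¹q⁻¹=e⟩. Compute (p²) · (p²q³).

Compute (p²) · (p²q³) by multiplying left to right and reducing via the relations at each step:
  (p²) · p² = p
  p · q³ = pq³

Answer: pq³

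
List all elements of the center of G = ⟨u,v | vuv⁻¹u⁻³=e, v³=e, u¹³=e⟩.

An element z ∈ Z(G) iff z commutes with every generator.
For example e is central: e·u = u = u·e; e·v = v = v·e.
Whereas u ∉ Z(G) since u·v = uv ≠ u³v = v·u.
Checking each of the 39 elements this way gives Z(G) = {e}, of order 1.

Answer: {e}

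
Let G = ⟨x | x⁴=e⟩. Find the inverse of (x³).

The order of (x³) is 4 (smallest k with (x³)ᵏ = e), so (x³)⁻¹ = (x³)³ = x.
Check: (x³) · x → (x³) · x = e, giving e as required.

Answer: x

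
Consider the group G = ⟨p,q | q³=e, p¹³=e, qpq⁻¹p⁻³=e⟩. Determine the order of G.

Enumerate words in the generators, reducing via the relations: the distinct elements are
  {e, p, q, pq, p², p³, p⁴, p⁵, p⁶, p⁷, p⁸, p⁹, q², pq², p²q, p³q, p¹², p¹¹, p¹⁰, p⁴q, p⁵q, p⁶q, p⁷q, p⁸q, p⁹q, p²q², p³q², p¹²q, p¹¹q, p¹⁰q, p⁴q², p⁵q², p⁶q², p⁷q², p⁸q², p⁹q², p¹²q², p¹¹q², p¹⁰q²}.
No further products give new elements, so |G| = 39.

Answer: 39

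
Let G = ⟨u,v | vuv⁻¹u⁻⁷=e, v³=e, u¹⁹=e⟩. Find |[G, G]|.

G' = [G, G] is generated by all commutators. The generator-pair commutators are: [u, v] = u¹³.
The subgroup they normally generate is {e, u, u², u³, u⁴, u⁵, u⁶, u⁷, u⁸, u⁹, u¹⁰, u¹¹, u¹², u¹³, u¹⁴, u¹⁵, u¹⁶, u¹⁷, u¹⁸}, of order 19.
Check: |G/G'| = 57/19 = 3 is the order of the abelianisation.

Answer: 19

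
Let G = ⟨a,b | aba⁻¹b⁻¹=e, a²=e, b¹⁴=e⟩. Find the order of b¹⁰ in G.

Compute successive powers until reaching e:
  (b¹⁰)¹ = b¹⁰, (b¹⁰)² = b⁶, (b¹⁰)³ = b², (b¹⁰)⁴ = b¹², (b¹⁰)⁵ = b⁸, (b¹⁰)⁶ = b⁴, (b¹⁰)⁷ = e.
The smallest positive k with (b¹⁰)ᵏ = e is 7.

Answer: 7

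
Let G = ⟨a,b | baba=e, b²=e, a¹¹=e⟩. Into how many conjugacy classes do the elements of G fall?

The conjugacy classes (representative and size) are:
  [e] (size 1), [a¹⁰] (size 2), [a²] (size 2), [a³] (size 2), [a⁷] (size 2), [a⁶] (size 2), [a²b] (size 11).
Class equation: 1 + 2 + 2 + 2 + 2 + 2 + 11 = 22 = |G|. So G has 7 conjugacy classes.

Answer: 7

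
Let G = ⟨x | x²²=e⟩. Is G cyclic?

|G| = 22. The element x has order 22 (its powers give 22 distinct elements), so ⟨x⟩ = G and G is cyclic.

Answer: Yes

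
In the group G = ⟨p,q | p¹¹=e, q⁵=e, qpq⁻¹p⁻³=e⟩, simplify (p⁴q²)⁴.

Compute successive powers of (p⁴q²), reducing at each step:
  (p⁴q²)²: (p⁴q²) · p⁴ = p⁷q²;   (p⁷q²) · q² = p⁷q⁴
  (p⁴q²)³: (p⁷q⁴) · p⁴ = pq⁴;   (pq⁴) · q² = pq
  (p⁴q²)⁴: (pq) · p⁴ = p²q;   (p²q) · q² = p²q³

Answer: p²q³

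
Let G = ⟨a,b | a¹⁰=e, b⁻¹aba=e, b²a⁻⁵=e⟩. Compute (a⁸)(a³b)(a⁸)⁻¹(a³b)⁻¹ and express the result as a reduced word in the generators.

[(a⁸), (a³b)] = (a⁸)·(a³b)·(a⁸)⁻¹·(a³b)⁻¹.
  (a⁸) · (a³b) = ab
  (ab) · (a²) = a⁴b⁻¹
  (a⁴b⁻¹) · (a³b⁻¹) = a⁶

Answer: a⁶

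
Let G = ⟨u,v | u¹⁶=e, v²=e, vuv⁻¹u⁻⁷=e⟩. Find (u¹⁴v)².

Compute successive powers of (u¹⁴v), reducing at each step:
  (u¹⁴v)²: (u¹⁴v) · u¹⁴ = v;   v · v = e

Answer: e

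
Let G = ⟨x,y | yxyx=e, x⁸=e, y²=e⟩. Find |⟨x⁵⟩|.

|⟨x⁵⟩| equals the order of x⁵. Compute successive powers until reaching e:
  (x⁵)¹ = x⁵, (x⁵)² = x², (x⁵)³ = x⁷, (x⁵)⁴ = x⁴, (x⁵)⁵ = x, (x⁵)⁶ = x⁶, (x⁵)⁷ = x³, (x⁵)⁸ = e.
The smallest positive k with (x⁵)ᵏ = e is 8, so |⟨x⁵⟩| = 8.

Answer: 8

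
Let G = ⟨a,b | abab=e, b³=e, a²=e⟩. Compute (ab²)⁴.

Compute successive powers of (ab²), reducing at each step:
  (ab²)²: (ab²) · a = b;   b · b² = e
  (ab²)³: e · a = a;   a · b² = ab²
  (ab²)⁴: (ab²) · a = b;   b · b² = e

Answer: e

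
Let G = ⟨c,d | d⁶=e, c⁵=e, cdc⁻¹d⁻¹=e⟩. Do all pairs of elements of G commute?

Each pair of generators commutes: c·d = cd = d·c. Since the generators pairwise commute, every element of G commutes with every other, so G is abelian.

Answer: Yes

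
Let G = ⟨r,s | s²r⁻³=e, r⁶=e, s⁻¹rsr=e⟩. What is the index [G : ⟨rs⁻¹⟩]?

First find ord(rs⁻¹) by computing successive powers:
  (rs⁻¹)¹ = rs⁻¹, (rs⁻¹)² = r³, (rs⁻¹)³ = rs, (rs⁻¹)⁴ = e.
So |⟨rs⁻¹⟩| = ord(rs⁻¹) = 4. With |G| = 12, by Lagrange [G : ⟨rs⁻¹⟩] = 12/4 = 3.

Answer: 3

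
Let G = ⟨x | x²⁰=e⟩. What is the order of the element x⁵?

Compute successive powers until reaching e:
  (x⁵)¹ = x⁵, (x⁵)² = x¹⁰, (x⁵)³ = x¹⁵, (x⁵)⁴ = e.
The smallest positive k with (x⁵)ᵏ = e is 4.

Answer: 4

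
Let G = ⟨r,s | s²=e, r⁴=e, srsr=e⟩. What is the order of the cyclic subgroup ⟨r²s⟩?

|⟨r²s⟩| equals the order of r²s. Compute successive powers until reaching e:
  (r²s)¹ = r²s, (r²s)² = e.
The smallest positive k with (r²s)ᵏ = e is 2, so |⟨r²s⟩| = 2.

Answer: 2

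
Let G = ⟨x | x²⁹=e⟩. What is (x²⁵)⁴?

Compute successive powers of (x²⁵), reducing at each step:
  (x²⁵)²: (x²⁵) · x²⁵ = x²¹
  (x²⁵)³: (x²¹) · x²⁵ = x¹⁷
  (x²⁵)⁴: (x¹⁷) · x²⁵ = x¹³

Answer: x¹³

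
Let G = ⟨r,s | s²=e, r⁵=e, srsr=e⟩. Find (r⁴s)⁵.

Compute successive powers of (r⁴s), reducing at each step:
  (r⁴s)²: (r⁴s) · r⁴ = s;   s · s = e
  (r⁴s)³: e · r⁴ = r⁴;   (r⁴) · s = r⁴s
  (r⁴s)⁴: (r⁴s) · r⁴ = s;   s · s = e
  (r⁴s)⁵: e · r⁴ = r⁴;   (r⁴) · s = r⁴s

Answer: r⁴s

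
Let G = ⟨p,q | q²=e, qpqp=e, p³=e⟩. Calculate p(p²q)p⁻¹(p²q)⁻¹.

[p, (p²q)] = p·(p²q)·p⁻¹·(p²q)⁻¹.
  p · (p²q) = q
  q · (p²) = pq
  (pq) · (p²q) = p²

Answer: p²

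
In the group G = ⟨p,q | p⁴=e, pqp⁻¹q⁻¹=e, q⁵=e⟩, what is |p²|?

Compute successive powers until reaching e:
  (p²)¹ = p², (p²)² = e.
The smallest positive k with (p²)ᵏ = e is 2.

Answer: 2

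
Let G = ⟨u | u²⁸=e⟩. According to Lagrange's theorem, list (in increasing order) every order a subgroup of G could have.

|G| = 28 = 2² · 7. By Lagrange's theorem the order of any subgroup divides 28; the divisors of 28 are 1, 2, 4, 7, 14, 28.

Answer: 1, 2, 4, 7, 14, 28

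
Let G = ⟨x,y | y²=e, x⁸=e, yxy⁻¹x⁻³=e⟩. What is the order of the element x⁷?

Compute successive powers until reaching e:
  (x⁷)¹ = x⁷, (x⁷)² = x⁶, (x⁷)³ = x⁵, (x⁷)⁴ = x⁴, (x⁷)⁵ = x³, (x⁷)⁶ = x², (x⁷)⁷ = x, (x⁷)⁸ = e.
The smallest positive k with (x⁷)ᵏ = e is 8.

Answer: 8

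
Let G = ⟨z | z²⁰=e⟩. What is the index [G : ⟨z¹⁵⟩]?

First find ord(z¹⁵) by computing successive powers:
  (z¹⁵)¹ = z¹⁵, (z¹⁵)² = z¹⁰, (z¹⁵)³ = z⁵, (z¹⁵)⁴ = e.
So |⟨z¹⁵⟩| = ord(z¹⁵) = 4. With |G| = 20, by Lagrange [G : ⟨z¹⁵⟩] = 20/4 = 5.

Answer: 5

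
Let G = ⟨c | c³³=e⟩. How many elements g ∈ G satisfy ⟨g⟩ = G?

G is cyclic of order 33. An element generates G iff its order is 33, and a cyclic group of order 33 has exactly φ(33) = 20 such elements.

Answer: 20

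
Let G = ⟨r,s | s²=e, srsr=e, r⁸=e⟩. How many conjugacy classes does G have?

The conjugacy classes (representative and size) are:
  [e] (size 1), [r] (size 2), [r⁶] (size 2), [r³] (size 2), [r⁴] (size 1), [s] (size 4), [r⁵s] (size 4).
Class equation: 1 + 2 + 2 + 2 + 1 + 4 + 4 = 16 = |G|. So G has 7 conjugacy classes.

Answer: 7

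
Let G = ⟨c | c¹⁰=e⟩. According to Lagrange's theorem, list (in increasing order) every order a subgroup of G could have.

|G| = 10 = 2 · 5. By Lagrange's theorem the order of any subgroup divides 10; the divisors of 10 are 1, 2, 5, 10.

Answer: 1, 2, 5, 10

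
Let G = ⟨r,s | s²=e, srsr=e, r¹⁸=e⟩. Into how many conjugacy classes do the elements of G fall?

The conjugacy classes (representative and size) are:
  [e] (size 1), [r] (size 2), [r²] (size 2), [r³] (size 2), [r¹⁴] (size 2), [r⁵] (size 2), [r¹²] (size 2), [r⁷] (size 2), [r¹⁰] (size 2), [r⁹] (size 1), [r¹⁰s] (size 9), [rs] (size 9).
Class equation: 1 + 2 + 2 + 2 + 2 + 2 + 2 + 2 + 2 + 1 + 9 + 9 = 36 = |G|. So G has 12 conjugacy classes.

Answer: 12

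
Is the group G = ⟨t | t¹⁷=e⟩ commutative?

G has a single generator, so G is cyclic and hence abelian.

Answer: Yes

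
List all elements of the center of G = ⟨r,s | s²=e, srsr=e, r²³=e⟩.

An element z ∈ Z(G) iff z commutes with every generator.
For example e is central: e·r = r = r·e; e·s = s = s·e.
Whereas r ∉ Z(G) since r·s = rs ≠ r²²s = s·r.
Checking each of the 46 elements this way gives Z(G) = {e}, of order 1.

Answer: {e}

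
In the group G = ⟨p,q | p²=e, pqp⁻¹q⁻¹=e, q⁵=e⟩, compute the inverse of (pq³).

The order of (pq³) is 10 (smallest k with (pq³)ᵏ = e), so (pq³)⁻¹ = (pq³)⁹ = pq².
Check: (pq³) · (pq²) → (pq³) · p = q³;   (q³) · q² = e, giving e as required.

Answer: pq²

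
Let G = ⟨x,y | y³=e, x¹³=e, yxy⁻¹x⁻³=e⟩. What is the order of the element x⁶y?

Compute successive powers until reaching e:
  (x⁶y)¹ = x⁶y, (x⁶y)² = x¹¹y², (x⁶y)³ = e.
The smallest positive k with (x⁶y)ᵏ = e is 3.

Answer: 3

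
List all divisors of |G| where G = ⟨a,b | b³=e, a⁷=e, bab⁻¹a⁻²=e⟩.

|G| = 21 = 3 · 7. By Lagrange's theorem the order of any subgroup divides 21; the divisors of 21 are 1, 3, 7, 21.

Answer: 1, 3, 7, 21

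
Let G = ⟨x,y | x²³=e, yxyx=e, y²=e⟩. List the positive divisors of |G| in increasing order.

|G| = 46 = 2 · 23. By Lagrange's theorem the order of any subgroup divides 46; the divisors of 46 are 1, 2, 23, 46.

Answer: 1, 2, 23, 46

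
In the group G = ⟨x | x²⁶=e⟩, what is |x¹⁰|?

Compute successive powers until reaching e:
  (x¹⁰)¹ = x¹⁰, (x¹⁰)² = x²⁰, (x¹⁰)³ = x⁴, (x¹⁰)⁴ = x¹⁴, (x¹⁰)⁵ = x²⁴, (x¹⁰)⁶ = x⁸, (x¹⁰)⁷ = x¹⁸, (x¹⁰)⁸ = x², (x¹⁰)⁹ = x¹², (x¹⁰)¹⁰ = x²², (x¹⁰)¹¹ = x⁶, (x¹⁰)¹² = x¹⁶, (x¹⁰)¹³ = e.
The smallest positive k with (x¹⁰)ᵏ = e is 13.

Answer: 13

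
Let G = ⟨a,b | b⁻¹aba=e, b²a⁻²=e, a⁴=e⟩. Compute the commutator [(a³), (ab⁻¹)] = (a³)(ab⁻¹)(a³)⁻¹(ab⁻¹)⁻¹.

[(a³), (ab⁻¹)] = (a³)·(ab⁻¹)·(a³)⁻¹·(ab⁻¹)⁻¹.
  (a³) · (ab⁻¹) = b⁻¹
  (b⁻¹) · a = ab
  (ab) · (ab) = a²

Answer: a²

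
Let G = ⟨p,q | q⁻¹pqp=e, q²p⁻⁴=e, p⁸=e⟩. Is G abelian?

p·q = pq but q·p = p³q⁻¹, so p·q ≠ q·p and G is not abelian.

Answer: No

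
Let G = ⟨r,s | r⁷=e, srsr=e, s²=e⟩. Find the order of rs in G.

Compute successive powers until reaching e:
  (rs)¹ = rs, (rs)² = e.
The smallest positive k with (rs)ᵏ = e is 2.

Answer: 2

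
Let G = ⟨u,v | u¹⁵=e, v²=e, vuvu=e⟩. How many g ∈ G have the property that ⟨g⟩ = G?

⟨g⟩ = G would require ord(g) = |G| = 30, but the maximum element order in G is 15 < 30. So G is not cyclic and no single element generates it: the count is 0.

Answer: 0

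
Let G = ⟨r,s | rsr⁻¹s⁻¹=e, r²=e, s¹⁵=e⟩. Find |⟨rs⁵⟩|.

|⟨rs⁵⟩| equals the order of rs⁵. Compute successive powers until reaching e:
  (rs⁵)¹ = rs⁵, (rs⁵)² = s¹⁰, (rs⁵)³ = r, (rs⁵)⁴ = s⁵, (rs⁵)⁵ = rs¹⁰, (rs⁵)⁶ = e.
The smallest positive k with (rs⁵)ᵏ = e is 6, so |⟨rs⁵⟩| = 6.

Answer: 6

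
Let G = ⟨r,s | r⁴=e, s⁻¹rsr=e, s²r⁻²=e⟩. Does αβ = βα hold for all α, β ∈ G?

r·s = rs but s·r = rs⁻¹, so r·s ≠ s·r and G is not abelian.

Answer: No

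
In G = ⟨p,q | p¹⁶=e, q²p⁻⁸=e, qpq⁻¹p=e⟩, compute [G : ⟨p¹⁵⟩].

First find ord(p¹⁵) by computing successive powers:
  (p¹⁵)¹ = p¹⁵, (p¹⁵)² = p¹⁴, (p¹⁵)³ = p¹³, (p¹⁵)⁴ = p¹², (p¹⁵)⁵ = p¹¹, (p¹⁵)⁶ = p¹⁰, (p¹⁵)⁷ = p⁹, (p¹⁵)⁸ = p⁸, (p¹⁵)⁹ = p⁷, (p¹⁵)¹⁰ = p⁶, (p¹⁵)¹¹ = p⁵, (p¹⁵)¹² = p⁴, (p¹⁵)¹³ = p³, (p¹⁵)¹⁴ = p², (p¹⁵)¹⁵ = p, (p¹⁵)¹⁶ = e.
So |⟨p¹⁵⟩| = ord(p¹⁵) = 16. With |G| = 32, by Lagrange [G : ⟨p¹⁵⟩] = 32/16 = 2.

Answer: 2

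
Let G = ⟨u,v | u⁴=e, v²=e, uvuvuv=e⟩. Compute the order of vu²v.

Compute successive powers until reaching e:
  (vu²v)¹ = vu²v, (vu²v)² = e.
The smallest positive k with (vu²v)ᵏ = e is 2.

Answer: 2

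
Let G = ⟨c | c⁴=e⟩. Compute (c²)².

Compute successive powers of (c²), reducing at each step:
  (c²)²: (c²) · c² = e

Answer: e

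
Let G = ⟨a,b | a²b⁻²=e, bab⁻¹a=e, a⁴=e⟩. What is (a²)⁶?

Compute successive powers of (a²), reducing at each step:
  (a²)²: (a²) · a² = e
  (a²)³: e · a² = a²
  (a²)⁴: (a²) · a² = e
  (a²)⁵: e · a² = a²
  (a²)⁶: (a²) · a² = e

Answer: e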